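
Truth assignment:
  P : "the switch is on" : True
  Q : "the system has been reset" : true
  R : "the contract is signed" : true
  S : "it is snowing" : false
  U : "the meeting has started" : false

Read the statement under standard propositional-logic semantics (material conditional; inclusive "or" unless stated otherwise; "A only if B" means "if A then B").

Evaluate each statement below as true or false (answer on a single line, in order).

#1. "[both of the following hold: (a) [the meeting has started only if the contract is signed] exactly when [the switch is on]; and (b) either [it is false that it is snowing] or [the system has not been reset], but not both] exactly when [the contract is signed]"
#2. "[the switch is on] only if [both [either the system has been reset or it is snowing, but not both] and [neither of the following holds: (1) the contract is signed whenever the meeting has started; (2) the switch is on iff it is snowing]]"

#1: Formalization: (((U -> R) iff P) and (not S xor not Q)) iff R

U -> R = False -> True = True
(U -> R) iff P = True iff True = True
not S = not False = True
not Q = not True = False
not S xor not Q = True xor False = True
((U -> R) iff P) and (not S xor not Q) = True and True = True
(((U -> R) iff P) and (not S xor not Q)) iff R = True iff True = True
Hence #1 is true.

#2: This is P -> ((Q xor S) and ((U -> R) nor (P iff S))).

Q xor S = True xor False = True
U -> R = False -> True = True
P iff S = True iff False = False
(U -> R) nor (P iff S) = True nor False = False
(Q xor S) and ((U -> R) nor (P iff S)) = True and False = False
P -> ((Q xor S) and ((U -> R) nor (P iff S))) = True -> False = False
So #2 is false.

#1 T, #2 F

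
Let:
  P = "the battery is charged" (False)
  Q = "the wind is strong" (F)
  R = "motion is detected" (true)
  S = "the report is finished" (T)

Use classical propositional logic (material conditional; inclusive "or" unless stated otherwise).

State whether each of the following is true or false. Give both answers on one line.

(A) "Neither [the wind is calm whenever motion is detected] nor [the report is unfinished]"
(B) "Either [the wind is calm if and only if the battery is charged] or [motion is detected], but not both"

(A): This is (R -> not Q) nor not S.

not Q = not False = True
R -> not Q = True -> True = True
not S = not True = False
(R -> not Q) nor not S = True nor False = False
So (A) is false.

(B): Formalization: (not Q iff P) xor R

not Q = not False = True
not Q iff P = True iff False = False
(not Q iff P) xor R = False xor True = True
Thus (B) is true.

(A) F / (B) T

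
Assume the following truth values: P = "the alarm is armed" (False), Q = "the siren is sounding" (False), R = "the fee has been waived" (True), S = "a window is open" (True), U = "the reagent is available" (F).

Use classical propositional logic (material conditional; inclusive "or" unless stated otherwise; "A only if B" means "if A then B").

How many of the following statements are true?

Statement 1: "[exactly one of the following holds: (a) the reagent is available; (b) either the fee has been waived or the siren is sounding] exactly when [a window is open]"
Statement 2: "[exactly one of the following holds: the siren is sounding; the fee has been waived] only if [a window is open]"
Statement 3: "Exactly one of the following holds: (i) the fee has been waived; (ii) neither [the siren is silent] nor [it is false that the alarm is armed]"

3

Statement 1: Formalization: (U ⊕ (R ∨ Q)) ↔ S

R ∨ Q = T ∨ F = T
U ⊕ (R ∨ Q) = F ⊕ T = T
(U ⊕ (R ∨ Q)) ↔ S = T ↔ T = T
Hence Statement 1 is true.

Statement 2: In symbols: (Q ⊕ R) → S

Q ⊕ R = F ⊕ T = T
(Q ⊕ R) → S = T → T = T
So Statement 2 is true.

Statement 3: Formalization: R ⊕ (¬Q ↓ ¬P)

¬Q = ¬F = T
¬P = ¬F = T
¬Q ↓ ¬P = T ↓ T = F
R ⊕ (¬Q ↓ ¬P) = T ⊕ F = T
Thus Statement 3 is true.

3 of the 3 statements are true.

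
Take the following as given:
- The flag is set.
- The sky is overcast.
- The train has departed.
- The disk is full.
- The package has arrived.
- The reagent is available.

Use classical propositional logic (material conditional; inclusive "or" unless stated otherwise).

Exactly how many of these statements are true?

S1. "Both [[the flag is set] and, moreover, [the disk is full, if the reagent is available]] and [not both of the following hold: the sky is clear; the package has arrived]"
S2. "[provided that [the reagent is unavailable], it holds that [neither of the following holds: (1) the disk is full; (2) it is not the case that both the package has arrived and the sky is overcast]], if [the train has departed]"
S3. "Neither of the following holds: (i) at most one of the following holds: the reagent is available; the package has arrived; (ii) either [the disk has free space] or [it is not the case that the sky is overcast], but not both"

3

Let P = "the flag is set" (T), V = "the reagent is available" (T), S = "the disk is full" (T), Q = "the sky is overcast" (T), U = "the package has arrived" (T), R = "the train has departed" (T).

S1: Parsed as (P & (V -> S)) & (~Q nand U)

V -> S = T -> T = T
P & (V -> S) = T & T = T
~Q = ~T = F
~Q nand U = F nand T = T
(P & (V -> S)) & (~Q nand U) = T & T = T
Hence S1 is true.

S2: In symbols: R -> (~V -> (S nor (U nand Q)))

~V = ~T = F
U nand Q = T nand T = F
S nor (U nand Q) = T nor F = F
~V -> (S nor (U nand Q)) = F -> F = T
R -> (~V -> (S nor (U nand Q))) = T -> T = T
Thus S2 is true.

S3: In symbols: (V nand U) nor (~S xor ~Q)

V nand U = T nand T = F
~S = ~T = F
~Q = ~T = F
~S xor ~Q = F xor F = F
(V nand U) nor (~S xor ~Q) = F nor F = T
Thus S3 is true.

3 of the 3 statements are true (S1, S2, S3).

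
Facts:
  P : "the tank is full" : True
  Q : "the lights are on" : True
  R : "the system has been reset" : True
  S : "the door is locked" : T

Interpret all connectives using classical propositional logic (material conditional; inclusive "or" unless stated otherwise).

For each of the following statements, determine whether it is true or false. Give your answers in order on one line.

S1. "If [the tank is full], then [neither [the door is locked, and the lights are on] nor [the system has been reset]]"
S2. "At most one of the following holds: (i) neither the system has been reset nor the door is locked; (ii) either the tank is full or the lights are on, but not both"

S1: Parsed as P -> ((S and Q) nor R)

S and Q = True and True = True
(S and Q) nor R = True nor True = False
P -> ((S and Q) nor R) = True -> False = False
Thus S1 is false.

S2: Parsed as (R nor S) nand (P xor Q)

R nor S = True nor True = False
P xor Q = True xor True = False
(R nor S) nand (P xor Q) = False nand False = True
So S2 is true.

S1 false / S2 true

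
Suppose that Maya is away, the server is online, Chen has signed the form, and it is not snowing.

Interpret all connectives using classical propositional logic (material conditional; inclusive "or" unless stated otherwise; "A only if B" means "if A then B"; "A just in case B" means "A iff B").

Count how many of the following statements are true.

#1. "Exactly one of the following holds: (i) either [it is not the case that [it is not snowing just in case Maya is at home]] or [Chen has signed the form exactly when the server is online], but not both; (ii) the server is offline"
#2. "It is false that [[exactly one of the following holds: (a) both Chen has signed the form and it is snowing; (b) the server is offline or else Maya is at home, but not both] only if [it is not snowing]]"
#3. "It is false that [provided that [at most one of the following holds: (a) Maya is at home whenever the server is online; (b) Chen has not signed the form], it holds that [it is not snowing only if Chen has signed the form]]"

Let Q = "it is snowing" (F), P = "Maya is at home" (F), H = "Chen has signed the form" (T), R = "the server is online" (T).

#1: In symbols: (~(~Q <-> P) xor (H <-> R)) xor ~R

~Q = ~F = T
~Q <-> P = T <-> F = F
~(~Q <-> P) = ~F = T
H <-> R = T <-> T = T
~(~Q <-> P) xor (H <-> R) = T xor T = F
~R = ~T = F
(~(~Q <-> P) xor (H <-> R)) xor ~R = F xor F = F
So #1 is false.

#2: Parsed as ~(((H & Q) xor (~R xor P)) -> ~Q)

H & Q = T & F = F
~R = ~T = F
~R xor P = F xor F = F
(H & Q) xor (~R xor P) = F xor F = F
~Q = ~F = T
((H & Q) xor (~R xor P)) -> ~Q = F -> T = T
~(((H & Q) xor (~R xor P)) -> ~Q) = ~T = F
Hence #2 is false.

#3: In symbols: ~(((R -> P) nand ~H) -> (~Q -> H))

R -> P = T -> F = F
~H = ~T = F
(R -> P) nand ~H = F nand F = T
~Q = ~F = T
~Q -> H = T -> T = T
((R -> P) nand ~H) -> (~Q -> H) = T -> T = T
~(((R -> P) nand ~H) -> (~Q -> H)) = ~T = F
So #3 is false.

0 of the 3 statements are true (none).

0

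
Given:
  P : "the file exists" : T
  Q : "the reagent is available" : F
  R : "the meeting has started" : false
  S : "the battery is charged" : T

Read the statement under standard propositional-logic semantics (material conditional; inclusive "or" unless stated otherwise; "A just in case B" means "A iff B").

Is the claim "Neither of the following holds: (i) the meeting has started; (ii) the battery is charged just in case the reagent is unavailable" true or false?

Parsed as R nor (S <-> ~Q)

~Q = ~F = T
S <-> ~Q = T <-> T = T
R nor (S <-> ~Q) = F nor T = F

The statement is false.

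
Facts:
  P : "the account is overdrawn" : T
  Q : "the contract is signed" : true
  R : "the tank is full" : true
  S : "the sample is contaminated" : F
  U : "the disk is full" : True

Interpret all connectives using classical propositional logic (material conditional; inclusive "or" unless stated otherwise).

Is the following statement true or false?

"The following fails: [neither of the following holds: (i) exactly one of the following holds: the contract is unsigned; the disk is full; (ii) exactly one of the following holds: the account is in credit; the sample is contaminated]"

In symbols: ¬((¬Q ⊕ U) ↓ (¬P ⊕ S))

¬Q = ¬T = F
¬Q ⊕ U = F ⊕ T = T
¬P = ¬T = F
¬P ⊕ S = F ⊕ F = F
(¬Q ⊕ U) ↓ (¬P ⊕ S) = T ↓ F = F
¬((¬Q ⊕ U) ↓ (¬P ⊕ S)) = ¬F = T

true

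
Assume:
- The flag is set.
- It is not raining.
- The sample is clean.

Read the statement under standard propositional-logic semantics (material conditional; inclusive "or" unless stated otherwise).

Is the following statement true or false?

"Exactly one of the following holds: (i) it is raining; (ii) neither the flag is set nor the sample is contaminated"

false

Let L = "it is raining" (False), H = "the flag is set" (True), M = "the sample is contaminated" (False).
In symbols: L xor (H nor M)

H nor M = True nor False = False
L xor (H nor M) = False xor False = False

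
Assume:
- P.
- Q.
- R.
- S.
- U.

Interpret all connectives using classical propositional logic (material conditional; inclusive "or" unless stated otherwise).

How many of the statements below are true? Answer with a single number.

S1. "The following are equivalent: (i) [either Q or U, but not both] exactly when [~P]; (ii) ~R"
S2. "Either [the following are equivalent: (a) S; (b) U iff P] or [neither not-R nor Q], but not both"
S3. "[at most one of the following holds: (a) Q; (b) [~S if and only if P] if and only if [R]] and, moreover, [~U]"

S1: In symbols: ((Q ⊕ U) ↔ ¬P) ↔ ¬R

Q ⊕ U = T ⊕ T = F
¬P = ¬T = F
(Q ⊕ U) ↔ ¬P = F ↔ F = T
¬R = ¬T = F
((Q ⊕ U) ↔ ¬P) ↔ ¬R = T ↔ F = F
Hence S1 is false.

S2: In symbols: (S ↔ (U ↔ P)) ⊕ (¬R ↓ Q)

U ↔ P = T ↔ T = T
S ↔ (U ↔ P) = T ↔ T = T
¬R = ¬T = F
¬R ↓ Q = F ↓ T = F
(S ↔ (U ↔ P)) ⊕ (¬R ↓ Q) = T ⊕ F = T
Hence S2 is true.

S3: In symbols: (Q ↑ ((¬S ↔ P) ↔ R)) ∧ ¬U

¬S = ¬T = F
¬S ↔ P = F ↔ T = F
(¬S ↔ P) ↔ R = F ↔ T = F
Q ↑ ((¬S ↔ P) ↔ R) = T ↑ F = T
¬U = ¬T = F
(Q ↑ ((¬S ↔ P) ↔ R)) ∧ ¬U = T ∧ F = F
Thus S3 is false.

True statements: 1.

1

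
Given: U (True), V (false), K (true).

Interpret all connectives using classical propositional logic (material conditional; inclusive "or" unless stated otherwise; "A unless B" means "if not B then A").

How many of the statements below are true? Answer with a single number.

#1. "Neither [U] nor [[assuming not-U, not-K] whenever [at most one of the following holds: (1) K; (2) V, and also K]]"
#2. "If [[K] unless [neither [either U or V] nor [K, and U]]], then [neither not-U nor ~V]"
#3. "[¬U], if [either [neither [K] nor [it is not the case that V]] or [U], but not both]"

#1: Formalization: U nor ((K nand (V & K)) -> (~U -> ~K))

V & K = F & T = F
K nand (V & K) = T nand F = T
~U = ~T = F
~K = ~T = F
~U -> ~K = F -> F = T
(K nand (V & K)) -> (~U -> ~K) = T -> T = T
U nor ((K nand (V & K)) -> (~U -> ~K)) = T nor T = F
So #1 is false.

#2: This is (K | ((U | V) nor (K & U))) -> (~U nor ~V).

U | V = T | F = T
K & U = T & T = T
(U | V) nor (K & U) = T nor T = F
K | ((U | V) nor (K & U)) = T | F = T
~U = ~T = F
~V = ~F = T
~U nor ~V = F nor T = F
(K | ((U | V) nor (K & U))) -> (~U nor ~V) = T -> F = F
Thus #2 is false.

#3: In symbols: ((K nor ~V) xor U) -> ~U

~V = ~F = T
K nor ~V = T nor T = F
(K nor ~V) xor U = F xor T = T
~U = ~T = F
((K nor ~V) xor U) -> ~U = T -> F = F
So #3 is false.

Count: 0.

0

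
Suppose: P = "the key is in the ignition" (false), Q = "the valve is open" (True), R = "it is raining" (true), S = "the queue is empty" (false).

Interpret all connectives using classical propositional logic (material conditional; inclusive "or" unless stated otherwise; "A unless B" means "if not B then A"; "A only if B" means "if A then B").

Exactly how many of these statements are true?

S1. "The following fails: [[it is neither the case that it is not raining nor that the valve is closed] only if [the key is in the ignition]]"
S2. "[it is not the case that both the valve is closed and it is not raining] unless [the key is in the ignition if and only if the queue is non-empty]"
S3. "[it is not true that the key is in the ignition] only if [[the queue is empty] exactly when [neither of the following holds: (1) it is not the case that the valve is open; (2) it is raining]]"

3

S1: Formalization: ~((~R nor ~Q) -> P)

~R = ~T = F
~Q = ~T = F
~R nor ~Q = F nor F = T
(~R nor ~Q) -> P = T -> F = F
~((~R nor ~Q) -> P) = ~F = T
Thus S1 is true.

S2: This is (~Q nand ~R) | (P <-> ~S).

~Q = ~T = F
~R = ~T = F
~Q nand ~R = F nand F = T
~S = ~F = T
P <-> ~S = F <-> T = F
(~Q nand ~R) | (P <-> ~S) = T | F = T
So S2 is true.

S3: Formalization: ~P -> (S <-> (~Q nor R))

~P = ~F = T
~Q = ~T = F
~Q nor R = F nor T = F
S <-> (~Q nor R) = F <-> F = T
~P -> (S <-> (~Q nor R)) = T -> T = T
Hence S3 is true.

3 of the 3 statements are true (S1, S2, S3).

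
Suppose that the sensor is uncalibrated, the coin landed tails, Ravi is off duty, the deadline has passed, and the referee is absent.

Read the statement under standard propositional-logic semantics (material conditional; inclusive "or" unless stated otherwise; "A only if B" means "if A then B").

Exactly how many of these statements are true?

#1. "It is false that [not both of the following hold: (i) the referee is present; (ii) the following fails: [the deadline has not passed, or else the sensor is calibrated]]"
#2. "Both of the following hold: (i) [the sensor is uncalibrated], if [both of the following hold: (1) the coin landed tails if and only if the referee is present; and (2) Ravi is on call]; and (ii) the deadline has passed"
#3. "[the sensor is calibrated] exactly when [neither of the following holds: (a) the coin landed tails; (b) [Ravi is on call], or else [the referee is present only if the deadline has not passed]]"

Let U = "the referee is present" (F), S = "the deadline has passed" (T), P = "the sensor is calibrated" (F), Q = "the coin landed heads" (F), R = "Ravi is on call" (F).

#1: Parsed as ¬(U ↑ ¬(¬S ∨ P))

¬S = ¬T = F
¬S ∨ P = F ∨ F = F
¬(¬S ∨ P) = ¬F = T
U ↑ ¬(¬S ∨ P) = F ↑ T = T
¬(U ↑ ¬(¬S ∨ P)) = ¬T = F
So #1 is false.

#2: This is (((¬Q ↔ U) ∧ R) → ¬P) ∧ S.

¬Q = ¬F = T
¬Q ↔ U = T ↔ F = F
(¬Q ↔ U) ∧ R = F ∧ F = F
¬P = ¬F = T
((¬Q ↔ U) ∧ R) → ¬P = F → T = T
(((¬Q ↔ U) ∧ R) → ¬P) ∧ S = T ∧ T = T
Thus #2 is true.

#3: Formalization: P ↔ (¬Q ↓ (R ∨ (U → ¬S)))

¬Q = ¬F = T
¬S = ¬T = F
U → ¬S = F → F = T
R ∨ (U → ¬S) = F ∨ T = T
¬Q ↓ (R ∨ (U → ¬S)) = T ↓ T = F
P ↔ (¬Q ↓ (R ∨ (U → ¬S))) = F ↔ F = T
Thus #3 is true.

Count: 2.

2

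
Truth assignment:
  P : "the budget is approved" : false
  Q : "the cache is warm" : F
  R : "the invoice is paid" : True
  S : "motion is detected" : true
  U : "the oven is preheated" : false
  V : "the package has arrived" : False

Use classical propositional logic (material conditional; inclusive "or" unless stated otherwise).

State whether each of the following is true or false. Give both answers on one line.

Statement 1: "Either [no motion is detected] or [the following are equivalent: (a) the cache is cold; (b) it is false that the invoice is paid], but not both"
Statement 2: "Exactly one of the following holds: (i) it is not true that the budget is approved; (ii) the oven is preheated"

Statement 1: This is ¬S ⊕ (¬Q ↔ ¬R).

¬S = ¬T = F
¬Q = ¬F = T
¬R = ¬T = F
¬Q ↔ ¬R = T ↔ F = F
¬S ⊕ (¬Q ↔ ¬R) = F ⊕ F = F
Hence Statement 1 is false.

Statement 2: Formalization: ¬P ⊕ U

¬P = ¬F = T
¬P ⊕ U = T ⊕ F = T
Thus Statement 2 is true.

Statement 1 False, Statement 2 True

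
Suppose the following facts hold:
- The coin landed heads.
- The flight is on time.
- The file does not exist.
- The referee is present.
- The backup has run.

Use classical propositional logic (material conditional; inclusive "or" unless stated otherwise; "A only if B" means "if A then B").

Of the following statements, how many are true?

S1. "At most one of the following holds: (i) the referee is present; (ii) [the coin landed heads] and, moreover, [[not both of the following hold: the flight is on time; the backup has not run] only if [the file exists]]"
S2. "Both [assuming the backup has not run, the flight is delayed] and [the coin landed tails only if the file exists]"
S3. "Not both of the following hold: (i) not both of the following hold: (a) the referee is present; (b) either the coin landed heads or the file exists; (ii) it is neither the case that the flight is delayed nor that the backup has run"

Let S = "the referee is present" (T), P = "the coin landed heads" (T), Q = "the flight is delayed" (F), U = "the backup has run" (T), R = "the file exists" (F).

S1: In symbols: S ↑ (P ∧ ((¬Q ↑ ¬U) → R))

¬Q = ¬F = T
¬U = ¬T = F
¬Q ↑ ¬U = T ↑ F = T
(¬Q ↑ ¬U) → R = T → F = F
P ∧ ((¬Q ↑ ¬U) → R) = T ∧ F = F
S ↑ (P ∧ ((¬Q ↑ ¬U) → R)) = T ↑ F = T
So S1 is true.

S2: Parsed as (¬U → Q) ∧ (¬P → R)

¬U = ¬T = F
¬U → Q = F → F = T
¬P = ¬T = F
¬P → R = F → F = T
(¬U → Q) ∧ (¬P → R) = T ∧ T = T
So S2 is true.

S3: In symbols: (S ↑ (P ∨ R)) ↑ (Q ↓ U)

P ∨ R = T ∨ F = T
S ↑ (P ∨ R) = T ↑ T = F
Q ↓ U = F ↓ T = F
(S ↑ (P ∨ R)) ↑ (Q ↓ U) = F ↑ F = T
Thus S3 is true.

True statements: 3.

3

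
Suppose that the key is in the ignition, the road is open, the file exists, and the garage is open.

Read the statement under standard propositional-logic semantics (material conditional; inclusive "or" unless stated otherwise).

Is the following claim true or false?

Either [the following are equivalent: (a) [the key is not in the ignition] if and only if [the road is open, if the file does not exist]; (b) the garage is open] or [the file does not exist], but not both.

Let P = "the key is in the ignition" (T), R = "the file exists" (T), Q = "the road is closed" (F), S = "the garage is closed" (F).
This is ((~P <-> (~R -> ~Q)) <-> ~S) xor ~R.

~P = ~T = F
~R = ~T = F
~Q = ~F = T
~R -> ~Q = F -> T = T
~P <-> (~R -> ~Q) = F <-> T = F
~S = ~F = T
(~P <-> (~R -> ~Q)) <-> ~S = F <-> T = F
~R = ~T = F
((~P <-> (~R -> ~Q)) <-> ~S) xor ~R = F xor F = F

The statement is false.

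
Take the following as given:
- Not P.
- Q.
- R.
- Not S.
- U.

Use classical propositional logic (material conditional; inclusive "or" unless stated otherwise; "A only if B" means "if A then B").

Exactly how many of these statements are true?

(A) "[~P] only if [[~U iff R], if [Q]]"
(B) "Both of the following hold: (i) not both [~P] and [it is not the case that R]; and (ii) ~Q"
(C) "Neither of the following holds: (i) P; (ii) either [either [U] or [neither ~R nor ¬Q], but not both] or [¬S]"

0

(A): This is ¬P → (Q → (¬U ↔ R)).

¬P = ¬F = T
¬U = ¬T = F
¬U ↔ R = F ↔ T = F
Q → (¬U ↔ R) = T → F = F
¬P → (Q → (¬U ↔ R)) = T → F = F
So (A) is false.

(B): This is (¬P ↑ ¬R) ∧ ¬Q.

¬P = ¬F = T
¬R = ¬T = F
¬P ↑ ¬R = T ↑ F = T
¬Q = ¬T = F
(¬P ↑ ¬R) ∧ ¬Q = T ∧ F = F
Thus (B) is false.

(C): In symbols: P ↓ ((U ⊕ (¬R ↓ ¬Q)) ∨ ¬S)

¬R = ¬T = F
¬Q = ¬T = F
¬R ↓ ¬Q = F ↓ F = T
U ⊕ (¬R ↓ ¬Q) = T ⊕ T = F
¬S = ¬F = T
(U ⊕ (¬R ↓ ¬Q)) ∨ ¬S = F ∨ T = T
P ↓ ((U ⊕ (¬R ↓ ¬Q)) ∨ ¬S) = F ↓ T = F
Hence (C) is false.

True statements: 0 (none).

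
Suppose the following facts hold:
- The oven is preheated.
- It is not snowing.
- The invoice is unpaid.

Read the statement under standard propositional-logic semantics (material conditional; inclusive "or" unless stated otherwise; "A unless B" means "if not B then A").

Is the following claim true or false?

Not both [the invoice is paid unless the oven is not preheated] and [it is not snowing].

Let R = "the invoice is paid" (F), P = "the oven is preheated" (T), Q = "it is snowing" (F).
Formalization: (R | ~P) nand ~Q

~P = ~T = F
R | ~P = F | F = F
~Q = ~F = T
(R | ~P) nand ~Q = F nand T = T

The statement is true.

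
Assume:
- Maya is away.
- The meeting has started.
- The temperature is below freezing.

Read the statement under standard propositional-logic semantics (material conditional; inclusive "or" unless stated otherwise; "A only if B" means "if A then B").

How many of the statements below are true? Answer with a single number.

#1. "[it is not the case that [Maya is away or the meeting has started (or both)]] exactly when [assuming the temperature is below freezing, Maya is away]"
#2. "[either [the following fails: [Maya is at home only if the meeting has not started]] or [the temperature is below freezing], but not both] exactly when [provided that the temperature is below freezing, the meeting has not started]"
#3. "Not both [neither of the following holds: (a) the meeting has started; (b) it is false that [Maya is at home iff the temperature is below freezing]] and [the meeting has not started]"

Let P = "Maya is at home" (F), W = "the meeting has started" (T), M = "the temperature is below freezing" (T).

#1: Parsed as ~(~P | W) <-> (M -> ~P)

~P = ~F = T
~P | W = T | T = T
~(~P | W) = ~T = F
~P = ~F = T
M -> ~P = T -> T = T
~(~P | W) <-> (M -> ~P) = F <-> T = F
Hence #1 is false.

#2: Parsed as (~(P -> ~W) xor M) <-> (M -> ~W)

~W = ~T = F
P -> ~W = F -> F = T
~(P -> ~W) = ~T = F
~(P -> ~W) xor M = F xor T = T
~W = ~T = F
M -> ~W = T -> F = F
(~(P -> ~W) xor M) <-> (M -> ~W) = T <-> F = F
Thus #2 is false.

#3: This is (W nor ~(P <-> M)) nand ~W.

P <-> M = F <-> T = F
~(P <-> M) = ~F = T
W nor ~(P <-> M) = T nor T = F
~W = ~T = F
(W nor ~(P <-> M)) nand ~W = F nand F = T
So #3 is true.

True statements: 1 (#3).

1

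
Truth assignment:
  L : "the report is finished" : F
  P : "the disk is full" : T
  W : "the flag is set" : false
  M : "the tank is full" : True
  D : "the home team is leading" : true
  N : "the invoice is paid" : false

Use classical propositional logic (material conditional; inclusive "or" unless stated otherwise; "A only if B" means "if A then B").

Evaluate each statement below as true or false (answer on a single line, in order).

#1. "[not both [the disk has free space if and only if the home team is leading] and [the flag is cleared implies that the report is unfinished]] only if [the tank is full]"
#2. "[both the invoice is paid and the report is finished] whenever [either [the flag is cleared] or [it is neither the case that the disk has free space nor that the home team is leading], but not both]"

#1 T / #2 F

#1: Formalization: ((¬P ↔ D) ↑ (¬W → ¬L)) → M

¬P = ¬T = F
¬P ↔ D = F ↔ T = F
¬W = ¬F = T
¬L = ¬F = T
¬W → ¬L = T → T = T
(¬P ↔ D) ↑ (¬W → ¬L) = F ↑ T = T
((¬P ↔ D) ↑ (¬W → ¬L)) → M = T → T = T
Thus #1 is true.

#2: Parsed as (¬W ⊕ (¬P ↓ D)) → (N ∧ L)

¬W = ¬F = T
¬P = ¬T = F
¬P ↓ D = F ↓ T = F
¬W ⊕ (¬P ↓ D) = T ⊕ F = T
N ∧ L = F ∧ F = F
(¬W ⊕ (¬P ↓ D)) → (N ∧ L) = T → F = F
Hence #2 is false.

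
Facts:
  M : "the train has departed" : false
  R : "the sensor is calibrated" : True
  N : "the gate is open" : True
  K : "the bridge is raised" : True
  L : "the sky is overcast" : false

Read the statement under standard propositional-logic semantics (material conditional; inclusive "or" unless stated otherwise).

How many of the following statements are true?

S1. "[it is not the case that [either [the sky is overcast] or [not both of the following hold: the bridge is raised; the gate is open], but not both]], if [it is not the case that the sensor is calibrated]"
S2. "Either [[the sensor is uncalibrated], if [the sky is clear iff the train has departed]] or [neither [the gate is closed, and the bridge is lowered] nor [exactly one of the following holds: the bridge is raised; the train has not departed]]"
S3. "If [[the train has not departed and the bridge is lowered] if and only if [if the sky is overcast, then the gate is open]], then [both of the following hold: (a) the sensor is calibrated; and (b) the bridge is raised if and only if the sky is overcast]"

3

S1: Formalization: ~R -> ~(L xor (K nand N))

~R = ~T = F
K nand N = T nand T = F
L xor (K nand N) = F xor F = F
~(L xor (K nand N)) = ~F = T
~R -> ~(L xor (K nand N)) = F -> T = T
Thus S1 is true.

S2: This is ((~L <-> M) -> ~R) | ((~N & ~K) nor (K xor ~M)).

~L = ~F = T
~L <-> M = T <-> F = F
~R = ~T = F
(~L <-> M) -> ~R = F -> F = T
~N = ~T = F
~K = ~T = F
~N & ~K = F & F = F
~M = ~F = T
K xor ~M = T xor T = F
(~N & ~K) nor (K xor ~M) = F nor F = T
((~L <-> M) -> ~R) | ((~N & ~K) nor (K xor ~M)) = T | T = T
Thus S2 is true.

S3: Formalization: ((~M & ~K) <-> (L -> N)) -> (R & (K <-> L))

~M = ~F = T
~K = ~T = F
~M & ~K = T & F = F
L -> N = F -> T = T
(~M & ~K) <-> (L -> N) = F <-> T = F
K <-> L = T <-> F = F
R & (K <-> L) = T & F = F
((~M & ~K) <-> (L -> N)) -> (R & (K <-> L)) = F -> F = T
So S3 is true.

True statements: 3.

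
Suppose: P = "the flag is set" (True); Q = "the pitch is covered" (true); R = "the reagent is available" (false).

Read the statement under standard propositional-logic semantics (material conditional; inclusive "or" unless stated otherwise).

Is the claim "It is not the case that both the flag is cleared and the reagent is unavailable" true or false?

Parsed as not P nand not R

not P = not True = False
not R = not False = True
not P nand not R = False nand True = True

True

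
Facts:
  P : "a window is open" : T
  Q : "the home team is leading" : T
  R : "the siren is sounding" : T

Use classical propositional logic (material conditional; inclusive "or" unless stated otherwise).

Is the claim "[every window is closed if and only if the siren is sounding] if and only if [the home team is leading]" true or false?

The statement is false.

Formalization: (~P <-> R) <-> Q

~P = ~T = F
~P <-> R = F <-> T = F
(~P <-> R) <-> Q = F <-> T = F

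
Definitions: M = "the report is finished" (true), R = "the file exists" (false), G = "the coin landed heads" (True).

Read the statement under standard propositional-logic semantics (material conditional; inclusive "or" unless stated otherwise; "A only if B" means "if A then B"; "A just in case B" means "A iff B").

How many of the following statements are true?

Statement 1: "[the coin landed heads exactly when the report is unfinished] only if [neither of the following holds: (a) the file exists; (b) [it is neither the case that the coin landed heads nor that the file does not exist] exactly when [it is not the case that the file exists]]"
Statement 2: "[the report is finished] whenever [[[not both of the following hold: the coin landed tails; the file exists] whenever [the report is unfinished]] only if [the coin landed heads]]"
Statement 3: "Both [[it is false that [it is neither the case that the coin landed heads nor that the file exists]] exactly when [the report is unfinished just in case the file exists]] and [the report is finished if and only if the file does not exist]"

Statement 1: Formalization: (G iff not M) -> (R nor ((G nor not R) iff not R))

not M = not True = False
G iff not M = True iff False = False
not R = not False = True
G nor not R = True nor True = False
not R = not False = True
(G nor not R) iff not R = False iff True = False
R nor ((G nor not R) iff not R) = False nor False = True
(G iff not M) -> (R nor ((G nor not R) iff not R)) = False -> True = True
Hence Statement 1 is true.

Statement 2: In symbols: ((not M -> (not G nand R)) -> G) -> M

not M = not True = False
not G = not True = False
not G nand R = False nand False = True
not M -> (not G nand R) = False -> True = True
(not M -> (not G nand R)) -> G = True -> True = True
((not M -> (not G nand R)) -> G) -> M = True -> True = True
So Statement 2 is true.

Statement 3: Formalization: (not (G nor R) iff (not M iff R)) and (M iff not R)

G nor R = True nor False = False
not (G nor R) = not False = True
not M = not True = False
not M iff R = False iff False = True
not (G nor R) iff (not M iff R) = True iff True = True
not R = not False = True
M iff not R = True iff True = True
(not (G nor R) iff (not M iff R)) and (M iff not R) = True and True = True
Thus Statement 3 is true.

Count: 3.

3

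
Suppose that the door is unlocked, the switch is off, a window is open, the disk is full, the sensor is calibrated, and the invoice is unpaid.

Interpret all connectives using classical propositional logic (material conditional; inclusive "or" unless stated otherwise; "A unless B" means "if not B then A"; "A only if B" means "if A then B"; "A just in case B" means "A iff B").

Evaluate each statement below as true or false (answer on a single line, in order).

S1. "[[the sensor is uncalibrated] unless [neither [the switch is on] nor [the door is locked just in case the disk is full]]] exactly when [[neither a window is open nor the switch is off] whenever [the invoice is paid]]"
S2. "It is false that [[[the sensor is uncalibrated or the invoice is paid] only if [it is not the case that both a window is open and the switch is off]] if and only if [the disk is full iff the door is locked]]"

S1 T, S2 T

Let U = "the sensor is calibrated" (True), Q = "the switch is on" (False), P = "the door is locked" (False), S = "the disk is full" (True), V = "the invoice is paid" (False), R = "a window is open" (True).

S1: In symbols: (not U or (Q nor (P iff S))) iff (V -> (R nor not Q))

not U = not True = False
P iff S = False iff True = False
Q nor (P iff S) = False nor False = True
not U or (Q nor (P iff S)) = False or True = True
not Q = not False = True
R nor not Q = True nor True = False
V -> (R nor not Q) = False -> False = True
(not U or (Q nor (P iff S))) iff (V -> (R nor not Q)) = True iff True = True
Hence S1 is true.

S2: In symbols: not (((not U or V) -> (R nand not Q)) iff (S iff P))

not U = not True = False
not U or V = False or False = False
not Q = not False = True
R nand not Q = True nand True = False
(not U or V) -> (R nand not Q) = False -> False = True
S iff P = True iff False = False
((not U or V) -> (R nand not Q)) iff (S iff P) = True iff False = False
not (((not U or V) -> (R nand not Q)) iff (S iff P)) = not False = True
Hence S2 is true.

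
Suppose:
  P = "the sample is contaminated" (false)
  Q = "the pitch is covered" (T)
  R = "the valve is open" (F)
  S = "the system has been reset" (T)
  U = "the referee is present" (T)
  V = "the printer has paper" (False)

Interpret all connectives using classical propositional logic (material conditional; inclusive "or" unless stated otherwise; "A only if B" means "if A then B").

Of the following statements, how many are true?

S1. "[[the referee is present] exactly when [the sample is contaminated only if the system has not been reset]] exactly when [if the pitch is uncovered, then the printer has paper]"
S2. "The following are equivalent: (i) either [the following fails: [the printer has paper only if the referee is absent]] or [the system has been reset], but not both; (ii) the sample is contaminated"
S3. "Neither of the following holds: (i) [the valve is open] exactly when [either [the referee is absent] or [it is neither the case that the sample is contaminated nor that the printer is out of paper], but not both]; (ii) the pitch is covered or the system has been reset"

S1: Formalization: (U <-> (P -> ~S)) <-> (~Q -> V)

~S = ~T = F
P -> ~S = F -> F = T
U <-> (P -> ~S) = T <-> T = T
~Q = ~T = F
~Q -> V = F -> F = T
(U <-> (P -> ~S)) <-> (~Q -> V) = T <-> T = T
Hence S1 is true.

S2: In symbols: (~(V -> ~U) xor S) <-> P

~U = ~T = F
V -> ~U = F -> F = T
~(V -> ~U) = ~T = F
~(V -> ~U) xor S = F xor T = T
(~(V -> ~U) xor S) <-> P = T <-> F = F
Hence S2 is false.

S3: In symbols: (R <-> (~U xor (P nor ~V))) nor (Q | S)

~U = ~T = F
~V = ~F = T
P nor ~V = F nor T = F
~U xor (P nor ~V) = F xor F = F
R <-> (~U xor (P nor ~V)) = F <-> F = T
Q | S = T | T = T
(R <-> (~U xor (P nor ~V))) nor (Q | S) = T nor T = F
Hence S3 is false.

True statements: 1.

1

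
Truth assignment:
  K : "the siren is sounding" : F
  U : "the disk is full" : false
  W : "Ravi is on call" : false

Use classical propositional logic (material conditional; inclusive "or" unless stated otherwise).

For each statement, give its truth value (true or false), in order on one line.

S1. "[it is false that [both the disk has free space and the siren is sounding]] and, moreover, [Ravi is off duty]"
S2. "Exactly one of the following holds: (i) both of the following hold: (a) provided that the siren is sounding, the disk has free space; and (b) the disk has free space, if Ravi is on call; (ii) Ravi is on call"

S1 T / S2 T

S1: Parsed as ¬(¬U ∧ K) ∧ ¬W

¬U = ¬F = T
¬U ∧ K = T ∧ F = F
¬(¬U ∧ K) = ¬F = T
¬W = ¬F = T
¬(¬U ∧ K) ∧ ¬W = T ∧ T = T
Thus S1 is true.

S2: This is ((K → ¬U) ∧ (W → ¬U)) ⊕ W.

¬U = ¬F = T
K → ¬U = F → T = T
¬U = ¬F = T
W → ¬U = F → T = T
(K → ¬U) ∧ (W → ¬U) = T ∧ T = T
((K → ¬U) ∧ (W → ¬U)) ⊕ W = T ⊕ F = T
Hence S2 is true.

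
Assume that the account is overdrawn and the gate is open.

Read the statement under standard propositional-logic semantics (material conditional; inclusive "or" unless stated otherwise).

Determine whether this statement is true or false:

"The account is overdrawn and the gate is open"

Let P = "the account is overdrawn" (True), Q = "the gate is open" (True).
Formalization: P and Q

P and Q = True and True = True

True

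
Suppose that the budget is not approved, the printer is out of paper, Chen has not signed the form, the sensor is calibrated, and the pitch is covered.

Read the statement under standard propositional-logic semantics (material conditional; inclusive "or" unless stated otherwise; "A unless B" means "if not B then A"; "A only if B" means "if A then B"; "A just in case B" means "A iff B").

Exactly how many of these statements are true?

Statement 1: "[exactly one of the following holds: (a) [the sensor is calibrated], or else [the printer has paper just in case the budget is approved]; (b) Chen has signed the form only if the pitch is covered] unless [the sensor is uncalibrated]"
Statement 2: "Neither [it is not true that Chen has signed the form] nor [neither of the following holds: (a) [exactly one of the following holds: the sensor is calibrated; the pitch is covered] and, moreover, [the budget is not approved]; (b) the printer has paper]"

0

Let P = "the sensor is calibrated" (True), G = "the printer has paper" (False), H = "the budget is approved" (False), M = "Chen has signed the form" (False), D = "the pitch is covered" (True).

Statement 1: In symbols: ((P or (G iff H)) xor (M -> D)) or not P

G iff H = False iff False = True
P or (G iff H) = True or True = True
M -> D = False -> True = True
(P or (G iff H)) xor (M -> D) = True xor True = False
not P = not True = False
((P or (G iff H)) xor (M -> D)) or not P = False or False = False
Hence Statement 1 is false.

Statement 2: In symbols: not M nor (((P xor D) and not H) nor G)

not M = not False = True
P xor D = True xor True = False
not H = not False = True
(P xor D) and not H = False and True = False
((P xor D) and not H) nor G = False nor False = True
not M nor (((P xor D) and not H) nor G) = True nor True = False
Thus Statement 2 is false.

Count: 0.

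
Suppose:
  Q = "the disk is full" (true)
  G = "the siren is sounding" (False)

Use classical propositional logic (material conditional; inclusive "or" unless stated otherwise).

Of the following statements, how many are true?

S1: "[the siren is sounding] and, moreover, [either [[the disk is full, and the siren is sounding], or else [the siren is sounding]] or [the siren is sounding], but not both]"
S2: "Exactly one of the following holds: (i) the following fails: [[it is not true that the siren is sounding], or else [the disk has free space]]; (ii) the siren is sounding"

0

S1: Parsed as G ∧ (((Q ∧ G) ∨ G) ⊕ G)

Q ∧ G = T ∧ F = F
(Q ∧ G) ∨ G = F ∨ F = F
((Q ∧ G) ∨ G) ⊕ G = F ⊕ F = F
G ∧ (((Q ∧ G) ∨ G) ⊕ G) = F ∧ F = F
Thus S1 is false.

S2: This is ¬(¬G ∨ ¬Q) ⊕ G.

¬G = ¬F = T
¬Q = ¬T = F
¬G ∨ ¬Q = T ∨ F = T
¬(¬G ∨ ¬Q) = ¬T = F
¬(¬G ∨ ¬Q) ⊕ G = F ⊕ F = F
Hence S2 is false.

0 of the 2 statements are true (none).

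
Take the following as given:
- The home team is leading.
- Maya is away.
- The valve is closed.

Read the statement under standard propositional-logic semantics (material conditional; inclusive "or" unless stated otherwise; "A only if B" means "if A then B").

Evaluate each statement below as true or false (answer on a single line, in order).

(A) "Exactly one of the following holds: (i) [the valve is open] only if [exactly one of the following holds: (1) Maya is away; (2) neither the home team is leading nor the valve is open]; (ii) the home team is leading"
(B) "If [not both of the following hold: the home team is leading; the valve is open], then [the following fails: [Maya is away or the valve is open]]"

Let R = "the valve is open" (F), Q = "Maya is at home" (F), P = "the home team is leading" (T).

(A): Parsed as (R -> (~Q xor (P nor R))) xor P

~Q = ~F = T
P nor R = T nor F = F
~Q xor (P nor R) = T xor F = T
R -> (~Q xor (P nor R)) = F -> T = T
(R -> (~Q xor (P nor R))) xor P = T xor T = F
Thus (A) is false.

(B): Formalization: (P nand R) -> ~(~Q | R)

P nand R = T nand F = T
~Q = ~F = T
~Q | R = T | F = T
~(~Q | R) = ~T = F
(P nand R) -> ~(~Q | R) = T -> F = F
Hence (B) is false.

(A) False; (B) False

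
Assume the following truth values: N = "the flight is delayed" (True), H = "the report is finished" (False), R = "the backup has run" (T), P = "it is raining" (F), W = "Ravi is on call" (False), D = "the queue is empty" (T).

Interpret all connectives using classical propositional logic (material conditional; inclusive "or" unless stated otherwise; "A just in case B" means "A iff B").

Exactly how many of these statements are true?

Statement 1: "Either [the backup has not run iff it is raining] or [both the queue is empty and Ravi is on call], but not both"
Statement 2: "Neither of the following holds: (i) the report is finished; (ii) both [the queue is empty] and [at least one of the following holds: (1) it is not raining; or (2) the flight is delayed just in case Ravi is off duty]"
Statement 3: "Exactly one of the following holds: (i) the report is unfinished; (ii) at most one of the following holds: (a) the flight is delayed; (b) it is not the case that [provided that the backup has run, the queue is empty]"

Statement 1: Formalization: (~R <-> P) xor (D & W)

~R = ~T = F
~R <-> P = F <-> F = T
D & W = T & F = F
(~R <-> P) xor (D & W) = T xor F = T
So Statement 1 is true.

Statement 2: Parsed as H nor (D & (~P | (N <-> ~W)))

~P = ~F = T
~W = ~F = T
N <-> ~W = T <-> T = T
~P | (N <-> ~W) = T | T = T
D & (~P | (N <-> ~W)) = T & T = T
H nor (D & (~P | (N <-> ~W))) = F nor T = F
So Statement 2 is false.

Statement 3: Parsed as ~H xor (N nand ~(R -> D))

~H = ~F = T
R -> D = T -> T = T
~(R -> D) = ~T = F
N nand ~(R -> D) = T nand F = T
~H xor (N nand ~(R -> D)) = T xor T = F
So Statement 3 is false.

Count: 1.

1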